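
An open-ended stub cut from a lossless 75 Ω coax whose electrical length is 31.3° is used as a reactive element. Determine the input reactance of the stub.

X_in ≈ -123 Ω (capacitive)

tan(βl) = 0.608
For an open-ended stub, Z_in = −jZ_0·cot(βl) = −jZ_0/tan(βl)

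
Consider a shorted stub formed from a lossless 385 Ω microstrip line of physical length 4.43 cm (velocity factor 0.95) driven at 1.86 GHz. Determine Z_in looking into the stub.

λ = v/f = 0.95·c / 1.86 GHz = 0.153 m
βl = 2π·l/λ = 2π × 0.289 = 104°
tan(βl) = -3.99
For a shorted stub, Z_in = jZ_0·tan(βl)

Z_in ≈ −j1530 Ω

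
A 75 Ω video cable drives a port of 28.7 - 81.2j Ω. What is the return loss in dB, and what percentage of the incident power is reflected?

RL ≈ 2.98 dB; 50.4% of incident power reflected

Γ = (-46.3 − j81.2)/(103.7 − j81.2), |Γ| = 0.71
RL = −20·log₁₀(0.71) = 2.98 dB
P_refl/P_inc = |Γ|² = 0.504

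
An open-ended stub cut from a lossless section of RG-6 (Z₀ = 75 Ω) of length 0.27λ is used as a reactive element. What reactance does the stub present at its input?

X_in ≈ 9.47 Ω (inductive)

βl = 2π × 0.27 = 97.2°
tan(βl) = -7.92
For an open-ended stub, Z_in = −jZ_0·cot(βl) = −jZ_0/tan(βl)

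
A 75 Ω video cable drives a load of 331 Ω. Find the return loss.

Γ = (331 − 75)/(331 + 75) = 0.631
RL = −20·log₁₀|Γ| = −20·log₁₀(0.631)

RL ≈ 4.01 dB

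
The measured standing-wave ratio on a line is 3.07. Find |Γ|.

|Γ| ≈ 0.509

|Γ| = (S − 1)/(S + 1) = (3.07 − 1)/(3.07 + 1) = 2.07/4.07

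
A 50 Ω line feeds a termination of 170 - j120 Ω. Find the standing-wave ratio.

Γ = (Z_L − Z_0)/(Z_L + Z_0) = (120 − j120)/(220 − j120)
|Γ| = 170/251 = 0.677
VSWR = (1 + |Γ|)/(1 − |Γ|) = 1.68/0.323

VSWR ≈ 5.2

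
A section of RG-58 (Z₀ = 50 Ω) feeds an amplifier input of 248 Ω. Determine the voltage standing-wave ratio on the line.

For a purely resistive load, VSWR = R_L/Z_0 or Z_0/R_L (whichever > 1) = 248/50

VSWR ≈ 4.96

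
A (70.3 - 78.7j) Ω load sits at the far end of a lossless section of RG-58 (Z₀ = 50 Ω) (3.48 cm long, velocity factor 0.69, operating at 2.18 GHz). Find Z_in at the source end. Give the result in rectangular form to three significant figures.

λ = v/f = 0.69·c / 2.18 GHz = 0.095 m
βl = 2π·l/λ = 2π × 0.366 = 132°
tan(βl) = tan(132°) = -1.11
Z_in = Z_0·(Z_L + jZ_0·tanβl)/(Z_0 + jZ_L·tanβl)
     = 50·(70.3 − j134)/(-37.6 − j78.2)

Z_in ≈ 52.2 + j70 Ω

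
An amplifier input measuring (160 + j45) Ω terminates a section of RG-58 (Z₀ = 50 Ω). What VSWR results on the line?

Γ = (Z_L − Z_0)/(Z_L + Z_0) = (110 + j45)/(210 + j45)
|Γ| = 119/215 = 0.553
VSWR = (1 + |Γ|)/(1 − |Γ|) = 1.55/0.447

VSWR ≈ 3.48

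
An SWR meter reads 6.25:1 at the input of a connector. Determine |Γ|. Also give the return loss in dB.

|Γ| = (S − 1)/(S + 1) = (6.25 − 1)/(6.25 + 1) = 5.25/7.25
RL = −20·log₁₀|Γ| = −20·log₁₀(0.724)

|Γ| ≈ 0.724; return loss ≈ 2.8 dB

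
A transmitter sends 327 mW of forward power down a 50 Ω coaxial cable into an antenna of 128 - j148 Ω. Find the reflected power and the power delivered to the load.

P_reflected ≈ 171 mW; P_delivered ≈ 156 mW

|Γ| = |(78 − j148)/(178 − j148)| = 0.723
|Γ|² = 0.522
P_refl = |Γ|²·P_inc = 171 mW, P_del = (1 − |Γ|²)·P_inc = 156 mW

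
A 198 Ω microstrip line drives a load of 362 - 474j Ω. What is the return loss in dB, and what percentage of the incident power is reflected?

RL ≈ 3.3 dB; 46.7% of incident power reflected

Γ = (164 − j474)/(560 − j474), |Γ| = 0.684
RL = −20·log₁₀(0.684) = 3.3 dB
P_refl/P_inc = |Γ|² = 0.467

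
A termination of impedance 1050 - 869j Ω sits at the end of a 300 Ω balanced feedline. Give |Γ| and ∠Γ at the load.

Γ ≈ 0.715 ∠ -16.4°

Γ = (Z_L − Z_0)/(Z_L + Z_0) = (750 − j869)/(1350 − j869)
|Γ| = 1150/1610 = 0.715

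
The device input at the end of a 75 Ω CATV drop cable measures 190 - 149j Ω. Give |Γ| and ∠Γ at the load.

Γ = (Z_L − Z_0)/(Z_L + Z_0) = (115 − j149)/(265 − j149)
|Γ| = 188/304 = 0.619

Γ ≈ 0.619 ∠ -23°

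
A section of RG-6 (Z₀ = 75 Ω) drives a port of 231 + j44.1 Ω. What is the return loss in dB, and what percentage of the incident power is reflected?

RL ≈ 5.61 dB; 27.5% of incident power reflected

Γ = (156 + j44.1)/(306 + j44.1), |Γ| = 0.524
RL = −20·log₁₀(0.524) = 5.61 dB
P_refl/P_inc = |Γ|² = 0.275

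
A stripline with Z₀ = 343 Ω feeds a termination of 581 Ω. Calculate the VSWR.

VSWR ≈ 1.69

Γ = (581 − 343)/(581 + 343) = 0.258
VSWR = (1 + 0.258)/(1 − 0.258)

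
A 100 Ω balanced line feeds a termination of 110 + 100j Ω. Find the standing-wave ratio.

Γ = (Z_L − Z_0)/(Z_L + Z_0) = (10 + j100)/(210 + j100)
|Γ| = 100/233 = 0.432
VSWR = (1 + |Γ|)/(1 − |Γ|) = 1.43/0.568

VSWR ≈ 2.52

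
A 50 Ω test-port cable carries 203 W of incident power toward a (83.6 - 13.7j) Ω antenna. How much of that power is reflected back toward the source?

P_reflected ≈ 14.8 W

|Γ| = |(33.6 − j13.7)/(133.6 − j13.7)| = 0.27
|Γ|² = 0.073
P_refl = |Γ|²·P_inc = 14.8 W, P_del = (1 − |Γ|²)·P_inc = 188 W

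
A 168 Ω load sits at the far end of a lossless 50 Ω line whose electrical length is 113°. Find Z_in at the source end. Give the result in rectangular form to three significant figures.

Z_in ≈ 17.3 + j19 Ω

tan(βl) = tan(113°) = -2.36
Z_in = Z_0·(Z_L + jZ_0·tanβl)/(Z_0 + jZ_L·tanβl)
     = 50·(168 − j118)/(50 − j396)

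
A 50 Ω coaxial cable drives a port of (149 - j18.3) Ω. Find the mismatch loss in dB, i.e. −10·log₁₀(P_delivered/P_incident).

mismatch loss ≈ 1.27 dB

Γ = (99 − j18.3)/(199 − j18.3), |Γ| = 0.504
|Γ|² = 0.254, so P_del/P_inc = 1 − |Γ|² = 0.746
ML = −10·log₁₀(1 − |Γ|²)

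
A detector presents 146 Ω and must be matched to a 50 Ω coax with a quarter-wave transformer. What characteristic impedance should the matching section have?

Z_qwt = √(Z_0·R_L) = √(50 × 146) = √7300

Z_qwt ≈ 85.4 Ω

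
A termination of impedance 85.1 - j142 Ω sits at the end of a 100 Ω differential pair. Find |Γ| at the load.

|Γ| ≈ 0.612

Γ = (Z_L − Z_0)/(Z_L + Z_0) = (-14.9 − j142)/(185.1 − j142)
|Γ| = 143/233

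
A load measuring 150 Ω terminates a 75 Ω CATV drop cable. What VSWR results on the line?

Γ = (150 − 75)/(150 + 75) = 0.333
VSWR = (1 + 0.333)/(1 − 0.333)

VSWR ≈ 2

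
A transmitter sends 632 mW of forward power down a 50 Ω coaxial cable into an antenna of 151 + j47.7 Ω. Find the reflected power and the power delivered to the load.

P_reflected ≈ 185 mW; P_delivered ≈ 447 mW

|Γ| = |(101 + j47.7)/(201 + j47.7)| = 0.541
|Γ|² = 0.292
P_refl = |Γ|²·P_inc = 185 mW, P_del = (1 − |Γ|²)·P_inc = 447 mW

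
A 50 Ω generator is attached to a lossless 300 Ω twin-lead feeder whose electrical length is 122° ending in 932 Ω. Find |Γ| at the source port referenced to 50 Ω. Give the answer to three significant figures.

|Γ| ≈ 0.746

tan(βl) = -1.6
Z_in = Z_0·(Z_L + jZ_0·tanβl)/(Z_0 + jZ_L·tanβl) = 129 + j162 Ω
Γ_s = (Z_in − Z_s)/(Z_in + Z_s) = (79.1 + j162)/(179 + j162), |Γ_s| = 0.746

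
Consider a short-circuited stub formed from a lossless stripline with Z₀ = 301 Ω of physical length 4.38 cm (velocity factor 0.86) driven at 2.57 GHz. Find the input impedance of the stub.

λ = v/f = 0.86·c / 2.57 GHz = 0.1 m
βl = 2π·l/λ = 2π × 0.436 = 157°
tan(βl) = -0.423
For a short-circuited stub, Z_in = jZ_0·tan(βl)

Z_in ≈ −j127 Ω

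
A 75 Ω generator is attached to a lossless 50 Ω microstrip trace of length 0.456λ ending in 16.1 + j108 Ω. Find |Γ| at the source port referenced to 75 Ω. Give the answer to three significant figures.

|Γ| ≈ 0.896

βl = 2π × 0.456 = 164°
tan(βl) = -0.284
Z_in = Z_0·(Z_L + jZ_0·tanβl)/(Z_0 + jZ_L·tanβl) = 6.67 + j58.5 Ω
Γ_s = (Z_in − Z_s)/(Z_in + Z_s) = (-68.3 + j58.5)/(81.7 + j58.5), |Γ_s| = 0.896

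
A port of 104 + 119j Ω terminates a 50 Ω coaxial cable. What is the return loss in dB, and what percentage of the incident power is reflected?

RL ≈ 3.46 dB; 45.1% of incident power reflected

Γ = (54 + j119)/(154 + j119), |Γ| = 0.671
RL = −20·log₁₀(0.671) = 3.46 dB
P_refl/P_inc = |Γ|² = 0.451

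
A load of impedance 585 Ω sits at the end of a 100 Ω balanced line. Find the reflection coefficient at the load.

Γ = 0.708

Γ = (Z_L − Z_0)/(Z_L + Z_0) = (585 − 100)/(585 + 100) = 485/685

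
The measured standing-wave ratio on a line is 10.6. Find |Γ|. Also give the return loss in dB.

|Γ| ≈ 0.828; return loss ≈ 1.64 dB

|Γ| = (S − 1)/(S + 1) = (10.6 − 1)/(10.6 + 1) = 9.6/11.6
RL = −20·log₁₀|Γ| = −20·log₁₀(0.828)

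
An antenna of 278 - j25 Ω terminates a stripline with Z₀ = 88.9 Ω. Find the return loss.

RL ≈ 5.7 dB

Γ = (189.1 − j25)/(366.9 − j25), |Γ| = 0.519
RL = −20·log₁₀|Γ| = −20·log₁₀(0.519)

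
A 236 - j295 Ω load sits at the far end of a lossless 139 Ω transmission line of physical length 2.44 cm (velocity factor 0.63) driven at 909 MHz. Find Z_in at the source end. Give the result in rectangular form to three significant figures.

Z_in ≈ 39.3 − j78.4 Ω

λ = v/f = 0.63·c / 909 MHz = 0.208 m
βl = 2π·l/λ = 2π × 0.117 = 42.2°
tan(βl) = tan(42.2°) = 0.908
Z_in = Z_0·(Z_L + jZ_0·tanβl)/(Z_0 + jZ_L·tanβl)
     = 139·(236 − j169)/(407 + j214)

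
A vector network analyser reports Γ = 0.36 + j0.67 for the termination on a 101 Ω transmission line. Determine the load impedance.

Z_L = Z_0·(1 + Γ)/(1 − Γ) = 101·(1.36 + j0.67)/(0.64 − j0.67)

Z_L ≈ 49.6 + j158 Ω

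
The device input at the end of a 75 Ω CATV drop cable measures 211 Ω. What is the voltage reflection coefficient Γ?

Γ = (Z_L − Z_0)/(Z_L + Z_0) = (211 − 75)/(211 + 75) = 136/286

Γ = 0.476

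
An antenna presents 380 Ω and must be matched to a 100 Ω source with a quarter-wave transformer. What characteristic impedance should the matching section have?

Z_qwt ≈ 195 Ω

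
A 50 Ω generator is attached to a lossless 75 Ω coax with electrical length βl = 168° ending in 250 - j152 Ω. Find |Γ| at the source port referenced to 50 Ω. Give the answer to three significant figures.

tan(βl) = -0.213
Z_in = Z_0·(Z_L + jZ_0·tanβl)/(Z_0 + jZ_L·tanβl) = 316 + j98.7 Ω
Γ_s = (Z_in − Z_s)/(Z_in + Z_s) = (266 + j98.7)/(366 + j98.7), |Γ_s| = 0.749

|Γ| ≈ 0.749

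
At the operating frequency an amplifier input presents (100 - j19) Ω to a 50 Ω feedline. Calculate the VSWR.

Γ = (Z_L − Z_0)/(Z_L + Z_0) = (50 − j19)/(150 − j19)
|Γ| = 53.5/151 = 0.354
VSWR = (1 + |Γ|)/(1 − |Γ|) = 1.35/0.646

VSWR ≈ 2.09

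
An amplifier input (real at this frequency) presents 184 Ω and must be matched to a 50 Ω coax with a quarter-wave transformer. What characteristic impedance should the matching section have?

Z_qwt ≈ 95.9 Ω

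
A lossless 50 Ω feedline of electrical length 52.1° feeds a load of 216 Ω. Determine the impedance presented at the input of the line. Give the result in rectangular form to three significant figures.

tan(βl) = tan(52.1°) = 1.28
Z_in = Z_0·(Z_L + jZ_0·tanβl)/(Z_0 + jZ_L·tanβl)
     = 50·(216 + j64.2)/(50 + j277)

Z_in ≈ 18 − j35.7 Ω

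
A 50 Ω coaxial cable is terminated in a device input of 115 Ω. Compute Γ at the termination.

Γ = 0.394

Γ = (Z_L − Z_0)/(Z_L + Z_0) = (115 − 50)/(115 + 50) = 65/165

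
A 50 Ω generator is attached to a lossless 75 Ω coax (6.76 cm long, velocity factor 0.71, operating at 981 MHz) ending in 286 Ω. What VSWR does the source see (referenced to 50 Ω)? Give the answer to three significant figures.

λ = v/f = 0.71·c / 981 MHz = 0.217 m
βl = 2π·l/λ = 2π × 0.311 = 112°
tan(βl) = -2.46
Z_in = Z_0·(Z_L + jZ_0·tanβl)/(Z_0 + jZ_L·tanβl) = 22.6 + j28 Ω
Γ_s = (Z_in − Z_s)/(Z_in + Z_s) = (-27.4 + j28)/(72.6 + j28), |Γ_s| = 0.503
VSWR = (1 + |Γ_s|)/(1 − |Γ_s|)

VSWR ≈ 3.02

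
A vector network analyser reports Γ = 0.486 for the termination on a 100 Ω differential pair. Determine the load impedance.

Z_L = Z_0·(1 + Γ)/(1 − Γ) = 100·(1.49)/(0.514)

Z_L ≈ 289 Ω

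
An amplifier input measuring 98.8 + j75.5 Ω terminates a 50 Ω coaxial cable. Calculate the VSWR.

Γ = (Z_L − Z_0)/(Z_L + Z_0) = (48.8 + j75.5)/(148.8 + j75.5)
|Γ| = 89.9/167 = 0.539
VSWR = (1 + |Γ|)/(1 − |Γ|) = 1.54/0.461

VSWR ≈ 3.34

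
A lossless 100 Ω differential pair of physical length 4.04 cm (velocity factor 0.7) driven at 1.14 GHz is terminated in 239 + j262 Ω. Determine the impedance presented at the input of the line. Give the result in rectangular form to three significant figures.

λ = v/f = 0.7·c / 1.14 GHz = 0.184 m
βl = 2π·l/λ = 2π × 0.219 = 79°
tan(βl) = tan(79°) = 5.12
Z_in = Z_0·(Z_L + jZ_0·tanβl)/(Z_0 + jZ_L·tanβl)
     = 100·(239 + j774)/(-1240 + j1220)

Z_in ≈ 21.4 − j41.2 Ω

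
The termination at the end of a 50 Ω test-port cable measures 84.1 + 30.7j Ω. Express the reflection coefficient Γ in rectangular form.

Γ ≈ 0.291 + j0.162

Γ = (Z_L − Z_0)/(Z_L + Z_0) = (34.1 + j30.7)/(134.1 + j30.7)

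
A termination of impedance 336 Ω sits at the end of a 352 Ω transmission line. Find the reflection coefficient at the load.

Γ = -0.0233

Γ = (Z_L − Z_0)/(Z_L + Z_0) = (336 − 352)/(336 + 352) = -16/688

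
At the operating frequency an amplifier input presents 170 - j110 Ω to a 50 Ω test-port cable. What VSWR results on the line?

Γ = (Z_L − Z_0)/(Z_L + Z_0) = (120 − j110)/(220 − j110)
|Γ| = 163/246 = 0.662
VSWR = (1 + |Γ|)/(1 − |Γ|) = 1.66/0.338

VSWR ≈ 4.91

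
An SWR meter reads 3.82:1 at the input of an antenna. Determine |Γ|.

|Γ| ≈ 0.585

|Γ| = (S − 1)/(S + 1) = (3.82 − 1)/(3.82 + 1) = 2.82/4.82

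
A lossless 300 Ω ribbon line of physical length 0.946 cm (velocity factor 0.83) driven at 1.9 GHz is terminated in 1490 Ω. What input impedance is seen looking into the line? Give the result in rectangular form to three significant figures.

λ = v/f = 0.83·c / 1.9 GHz = 0.131 m
βl = 2π·l/λ = 2π × 0.0722 = 26°
tan(βl) = tan(26°) = 0.487
Z_in = Z_0·(Z_L + jZ_0·tanβl)/(Z_0 + jZ_L·tanβl)
     = 300·(1490 + j146)/(300 + j726)

Z_in ≈ 269 − j504 Ω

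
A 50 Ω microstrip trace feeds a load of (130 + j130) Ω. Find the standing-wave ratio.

Γ = (Z_L − Z_0)/(Z_L + Z_0) = (80 + j130)/(180 + j130)
|Γ| = 153/222 = 0.687
VSWR = (1 + |Γ|)/(1 − |Γ|) = 1.69/0.313

VSWR ≈ 5.4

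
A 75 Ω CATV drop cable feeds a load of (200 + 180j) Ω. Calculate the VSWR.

VSWR ≈ 5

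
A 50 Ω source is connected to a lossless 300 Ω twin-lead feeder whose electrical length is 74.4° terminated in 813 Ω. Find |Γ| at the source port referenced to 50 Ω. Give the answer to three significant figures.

|Γ| ≈ 0.541

tan(βl) = 3.58
Z_in = Z_0·(Z_L + jZ_0·tanβl)/(Z_0 + jZ_L·tanβl) = 118 − j71.6 Ω
Γ_s = (Z_in − Z_s)/(Z_in + Z_s) = (68.1 − j71.6)/(168 − j71.6), |Γ_s| = 0.541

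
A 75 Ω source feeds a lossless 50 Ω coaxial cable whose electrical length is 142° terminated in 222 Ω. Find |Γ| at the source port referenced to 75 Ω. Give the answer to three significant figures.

tan(βl) = -0.781
Z_in = Z_0·(Z_L + jZ_0·tanβl)/(Z_0 + jZ_L·tanβl) = 27.4 + j56.1 Ω
Γ_s = (Z_in − Z_s)/(Z_in + Z_s) = (-47.6 + j56.1)/(102 + j56.1), |Γ_s| = 0.63

|Γ| ≈ 0.63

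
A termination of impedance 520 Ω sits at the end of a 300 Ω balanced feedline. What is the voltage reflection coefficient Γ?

Γ = (Z_L − Z_0)/(Z_L + Z_0) = (520 − 300)/(520 + 300) = 220/820

Γ = 0.268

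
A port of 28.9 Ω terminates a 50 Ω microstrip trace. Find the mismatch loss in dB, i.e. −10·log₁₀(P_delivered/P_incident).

Γ = (28.9 − 50)/(28.9 + 50) = -0.267
|Γ|² = 0.0715, so P_del/P_inc = 1 − |Γ|² = 0.928
ML = −10·log₁₀(1 − |Γ|²)

mismatch loss ≈ 0.322 dB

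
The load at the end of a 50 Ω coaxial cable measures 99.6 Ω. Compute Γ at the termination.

Γ = (Z_L − Z_0)/(Z_L + Z_0) = (99.6 − 50)/(99.6 + 50) = 49.6/149.6

Γ = 0.332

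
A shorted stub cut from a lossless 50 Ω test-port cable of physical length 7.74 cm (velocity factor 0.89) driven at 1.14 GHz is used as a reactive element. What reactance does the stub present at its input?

X_in ≈ -90.3 Ω (capacitive)

λ = v/f = 0.89·c / 1.14 GHz = 0.234 m
βl = 2π·l/λ = 2π × 0.33 = 119°
tan(βl) = -1.81
For a shorted stub, Z_in = jZ_0·tan(βl)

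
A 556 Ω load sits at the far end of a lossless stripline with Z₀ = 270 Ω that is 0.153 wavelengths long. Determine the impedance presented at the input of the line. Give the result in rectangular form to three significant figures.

βl = 2π × 0.153 = 55.1°
tan(βl) = tan(55.1°) = 1.43
Z_in = Z_0·(Z_L + jZ_0·tanβl)/(Z_0 + jZ_L·tanβl)
     = 270·(556 + j387)/(270 + j796)

Z_in ≈ 175 − j129 Ω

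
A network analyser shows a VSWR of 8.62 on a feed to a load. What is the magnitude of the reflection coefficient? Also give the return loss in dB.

|Γ| ≈ 0.792; return loss ≈ 2.02 dB

|Γ| = (S − 1)/(S + 1) = (8.62 − 1)/(8.62 + 1) = 7.62/9.62
RL = −20·log₁₀|Γ| = −20·log₁₀(0.792)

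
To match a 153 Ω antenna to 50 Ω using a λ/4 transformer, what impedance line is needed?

Z_qwt ≈ 87.5 Ω

Z_qwt = √(Z_0·R_L) = √(50 × 153) = √7650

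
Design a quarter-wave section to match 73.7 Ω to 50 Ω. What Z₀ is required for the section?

Z_qwt ≈ 60.7 Ω

Z_qwt = √(Z_0·R_L) = √(50 × 73.7) = √3685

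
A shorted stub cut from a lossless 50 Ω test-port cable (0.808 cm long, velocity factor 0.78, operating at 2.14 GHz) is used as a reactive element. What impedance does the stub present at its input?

λ = v/f = 0.78·c / 2.14 GHz = 0.109 m
βl = 2π·l/λ = 2π × 0.0739 = 26.6°
tan(βl) = 0.501
For a shorted stub, Z_in = jZ_0·tan(βl)

Z_in ≈ +j25 Ω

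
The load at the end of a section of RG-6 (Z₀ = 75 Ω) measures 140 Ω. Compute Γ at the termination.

Γ = (Z_L − Z_0)/(Z_L + Z_0) = (140 − 75)/(140 + 75) = 65/215

Γ = 0.302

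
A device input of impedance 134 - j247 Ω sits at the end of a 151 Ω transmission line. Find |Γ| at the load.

Γ = (Z_L − Z_0)/(Z_L + Z_0) = (-17 − j247)/(285 − j247)
|Γ| = 248/377

|Γ| ≈ 0.656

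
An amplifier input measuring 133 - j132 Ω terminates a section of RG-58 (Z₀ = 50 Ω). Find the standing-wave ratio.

VSWR ≈ 5.47

Γ = (Z_L − Z_0)/(Z_L + Z_0) = (83 − j132)/(183 − j132)
|Γ| = 156/226 = 0.691
VSWR = (1 + |Γ|)/(1 − |Γ|) = 1.69/0.309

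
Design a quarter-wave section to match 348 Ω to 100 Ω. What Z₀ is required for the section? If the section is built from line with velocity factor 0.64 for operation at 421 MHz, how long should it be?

Z_qwt = √(Z_0·R_L) = √(100 × 348) = √34800
λ = 0.64·c/f = 0.456 m, so l = λ/4 = 0.114 m

Z_qwt ≈ 187 Ω; length ≈ 11.4 cm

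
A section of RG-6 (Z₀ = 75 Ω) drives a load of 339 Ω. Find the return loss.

RL ≈ 3.91 dB

Γ = (339 − 75)/(339 + 75) = 0.638
RL = −20·log₁₀|Γ| = −20·log₁₀(0.638)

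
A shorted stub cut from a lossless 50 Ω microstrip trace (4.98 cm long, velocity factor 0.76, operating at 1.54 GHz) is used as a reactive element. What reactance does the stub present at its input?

λ = v/f = 0.76·c / 1.54 GHz = 0.148 m
βl = 2π·l/λ = 2π × 0.336 = 121°
tan(βl) = -1.66
For a shorted stub, Z_in = jZ_0·tan(βl)

X_in ≈ -82.9 Ω (capacitive)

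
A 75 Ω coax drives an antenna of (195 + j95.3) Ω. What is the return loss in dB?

Γ = (120 + j95.3)/(270 + j95.3), |Γ| = 0.535
RL = −20·log₁₀|Γ| = −20·log₁₀(0.535)

RL ≈ 5.43 dB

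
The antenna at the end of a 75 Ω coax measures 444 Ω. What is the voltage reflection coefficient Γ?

Γ = (Z_L − Z_0)/(Z_L + Z_0) = (444 − 75)/(444 + 75) = 369/519

Γ = 0.711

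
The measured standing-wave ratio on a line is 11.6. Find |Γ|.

|Γ| ≈ 0.841

|Γ| = (S − 1)/(S + 1) = (11.6 − 1)/(11.6 + 1) = 10.6/12.6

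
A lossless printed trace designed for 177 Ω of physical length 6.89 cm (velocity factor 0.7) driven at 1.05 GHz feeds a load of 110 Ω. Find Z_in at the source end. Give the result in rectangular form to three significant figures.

λ = v/f = 0.7·c / 1.05 GHz = 0.2 m
βl = 2π·l/λ = 2π × 0.344 = 124°
tan(βl) = tan(124°) = -1.48
Z_in = Z_0·(Z_L + jZ_0·tanβl)/(Z_0 + jZ_L·tanβl)
     = 177·(110 − j262)/(177 − j163)

Z_in ≈ 190 − j87.1 Ω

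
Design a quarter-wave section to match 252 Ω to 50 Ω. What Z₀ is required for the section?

Z_qwt = √(Z_0·R_L) = √(50 × 252) = √12600

Z_qwt ≈ 112 Ω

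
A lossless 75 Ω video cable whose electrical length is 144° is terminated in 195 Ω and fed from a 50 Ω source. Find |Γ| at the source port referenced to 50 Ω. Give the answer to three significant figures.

|Γ| ≈ 0.525

tan(βl) = -0.727
Z_in = Z_0·(Z_L + jZ_0·tanβl)/(Z_0 + jZ_L·tanβl) = 65.2 + j68.7 Ω
Γ_s = (Z_in − Z_s)/(Z_in + Z_s) = (15.2 + j68.7)/(115 + j68.7), |Γ_s| = 0.525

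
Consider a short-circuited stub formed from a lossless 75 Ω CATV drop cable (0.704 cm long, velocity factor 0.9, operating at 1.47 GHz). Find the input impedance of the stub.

Z_in ≈ +j18.4 Ω

λ = v/f = 0.9·c / 1.47 GHz = 0.184 m
βl = 2π·l/λ = 2π × 0.0383 = 13.8°
tan(βl) = 0.246
For a short-circuited stub, Z_in = jZ_0·tan(βl)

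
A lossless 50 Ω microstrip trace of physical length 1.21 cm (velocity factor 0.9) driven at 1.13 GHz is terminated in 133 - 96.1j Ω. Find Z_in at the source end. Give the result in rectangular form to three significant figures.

Z_in ≈ 42.9 − j71.8 Ω

λ = v/f = 0.9·c / 1.13 GHz = 0.239 m
βl = 2π·l/λ = 2π × 0.0506 = 18.2°
tan(βl) = tan(18.2°) = 0.329
Z_in = Z_0·(Z_L + jZ_0·tanβl)/(Z_0 + jZ_L·tanβl)
     = 50·(133 − j79.6)/(81.7 + j43.8)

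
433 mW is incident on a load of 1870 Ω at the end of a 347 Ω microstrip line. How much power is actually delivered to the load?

P_delivered ≈ 229 mW

Γ = (1870 − 347)/(1870 + 347) = 0.687
|Γ|² = 0.472
P_refl = |Γ|²·P_inc = 204 mW, P_del = (1 − |Γ|²)·P_inc = 229 mW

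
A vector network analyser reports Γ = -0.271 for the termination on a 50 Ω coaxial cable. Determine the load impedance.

Z_L = Z_0·(1 + Γ)/(1 − Γ) = 50·(0.729)/(1.27)

Z_L ≈ 28.7 Ω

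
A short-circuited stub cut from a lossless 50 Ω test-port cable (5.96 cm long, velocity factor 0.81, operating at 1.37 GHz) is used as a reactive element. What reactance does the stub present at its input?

λ = v/f = 0.81·c / 1.37 GHz = 0.177 m
βl = 2π·l/λ = 2π × 0.336 = 121°
tan(βl) = -1.67
For a short-circuited stub, Z_in = jZ_0·tan(βl)

X_in ≈ -83.3 Ω (capacitive)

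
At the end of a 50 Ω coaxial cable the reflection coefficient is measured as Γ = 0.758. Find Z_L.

Z_L ≈ 363 Ω

Z_L = Z_0·(1 + Γ)/(1 − Γ) = 50·(1.76)/(0.242)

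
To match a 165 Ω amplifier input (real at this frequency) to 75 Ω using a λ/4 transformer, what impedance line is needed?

Z_qwt = √(Z_0·R_L) = √(75 × 165) = √12380

Z_qwt ≈ 111 Ω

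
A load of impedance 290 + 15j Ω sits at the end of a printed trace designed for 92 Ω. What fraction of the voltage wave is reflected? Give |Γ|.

|Γ| ≈ 0.519

Γ = (Z_L − Z_0)/(Z_L + Z_0) = (198 + j15)/(382 + j15)
|Γ| = 199/382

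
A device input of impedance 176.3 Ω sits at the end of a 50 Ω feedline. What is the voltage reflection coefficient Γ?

Γ = 0.558

Γ = (Z_L − Z_0)/(Z_L + Z_0) = (176.3 − 50)/(176.3 + 50) = 126.3/226.3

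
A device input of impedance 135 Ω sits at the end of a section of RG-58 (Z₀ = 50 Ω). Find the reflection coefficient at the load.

Γ = (Z_L − Z_0)/(Z_L + Z_0) = (135 − 50)/(135 + 50) = 85/185

Γ = 0.459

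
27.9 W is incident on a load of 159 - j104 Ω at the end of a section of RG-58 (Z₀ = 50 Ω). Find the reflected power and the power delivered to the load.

|Γ| = |(109 − j104)/(209 − j104)| = 0.645
|Γ|² = 0.416
P_refl = |Γ|²·P_inc = 11.6 W, P_del = (1 − |Γ|²)·P_inc = 16.3 W

P_reflected ≈ 11.6 W; P_delivered ≈ 16.3 W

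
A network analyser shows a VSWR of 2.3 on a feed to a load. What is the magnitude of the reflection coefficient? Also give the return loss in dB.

|Γ| ≈ 0.394; return loss ≈ 8.09 dB

|Γ| = (S − 1)/(S + 1) = (2.3 − 1)/(2.3 + 1) = 1.3/3.3
RL = −20·log₁₀|Γ| = −20·log₁₀(0.394)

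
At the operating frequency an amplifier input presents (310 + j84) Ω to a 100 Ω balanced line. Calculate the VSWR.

Γ = (Z_L − Z_0)/(Z_L + Z_0) = (210 + j84)/(410 + j84)
|Γ| = 226/419 = 0.54
VSWR = (1 + |Γ|)/(1 − |Γ|) = 1.54/0.46

VSWR ≈ 3.35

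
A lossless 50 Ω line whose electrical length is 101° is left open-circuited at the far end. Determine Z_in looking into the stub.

Z_in ≈ +j9.72 Ω

tan(βl) = -5.14
For an open-circuited stub, Z_in = −jZ_0·cot(βl) = −jZ_0/tan(βl)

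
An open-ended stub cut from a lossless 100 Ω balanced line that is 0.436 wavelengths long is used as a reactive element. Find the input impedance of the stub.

βl = 2π × 0.436 = 157°
tan(βl) = -0.425
For an open-ended stub, Z_in = −jZ_0·cot(βl) = −jZ_0/tan(βl)

Z_in ≈ +j235 Ω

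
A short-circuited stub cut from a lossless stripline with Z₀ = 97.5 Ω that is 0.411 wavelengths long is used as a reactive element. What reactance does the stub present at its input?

βl = 2π × 0.411 = 148°
tan(βl) = -0.626
For a short-circuited stub, Z_in = jZ_0·tan(βl)

X_in ≈ -61 Ω (capacitive)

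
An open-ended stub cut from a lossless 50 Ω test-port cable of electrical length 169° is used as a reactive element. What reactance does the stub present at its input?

X_in ≈ 257 Ω (inductive)

tan(βl) = -0.194
For an open-ended stub, Z_in = −jZ_0·cot(βl) = −jZ_0/tan(βl)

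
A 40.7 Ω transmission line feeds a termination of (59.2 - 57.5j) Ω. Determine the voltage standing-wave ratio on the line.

VSWR ≈ 3.2

Γ = (Z_L − Z_0)/(Z_L + Z_0) = (18.5 − j57.5)/(99.9 − j57.5)
|Γ| = 60.4/115 = 0.524
VSWR = (1 + |Γ|)/(1 − |Γ|) = 1.52/0.476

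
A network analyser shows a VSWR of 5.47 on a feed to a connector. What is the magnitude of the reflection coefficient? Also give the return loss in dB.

|Γ| = (S − 1)/(S + 1) = (5.47 − 1)/(5.47 + 1) = 4.47/6.47
RL = −20·log₁₀|Γ| = −20·log₁₀(0.691)

|Γ| ≈ 0.691; return loss ≈ 3.21 dB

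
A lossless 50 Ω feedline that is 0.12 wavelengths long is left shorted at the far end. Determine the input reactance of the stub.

X_in ≈ 47 Ω (inductive)

βl = 2π × 0.12 = 43.2°
tan(βl) = 0.939
For a shorted stub, Z_in = jZ_0·tan(βl)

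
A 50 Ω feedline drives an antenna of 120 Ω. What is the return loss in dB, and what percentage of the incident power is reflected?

Γ = (120 − 50)/(120 + 50) = 0.412
RL = −20·log₁₀(0.412) = 7.71 dB
P_refl/P_inc = |Γ|² = 0.17

RL ≈ 7.71 dB; 17% of incident power reflected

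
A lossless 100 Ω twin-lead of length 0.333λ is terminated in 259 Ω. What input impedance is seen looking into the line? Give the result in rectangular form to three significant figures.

Z_in ≈ 48.9 + j46.6 Ω

βl = 2π × 0.333 = 120°
tan(βl) = tan(120°) = -1.74
Z_in = Z_0·(Z_L + jZ_0·tanβl)/(Z_0 + jZ_L·tanβl)
     = 100·(259 − j174)/(100 − j451)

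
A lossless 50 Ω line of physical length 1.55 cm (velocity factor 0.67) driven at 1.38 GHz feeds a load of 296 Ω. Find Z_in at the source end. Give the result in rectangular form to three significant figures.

λ = v/f = 0.67·c / 1.38 GHz = 0.146 m
βl = 2π·l/λ = 2π × 0.106 = 38.3°
tan(βl) = tan(38.3°) = 0.79
Z_in = Z_0·(Z_L + jZ_0·tanβl)/(Z_0 + jZ_L·tanβl)
     = 50·(296 + j39.5)/(50 + j234)

Z_in ≈ 21 − j58.8 Ω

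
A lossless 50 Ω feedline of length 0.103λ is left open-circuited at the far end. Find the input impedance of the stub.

Z_in ≈ −j66.2 Ω

βl = 2π × 0.103 = 37.1°
tan(βl) = 0.756
For an open-circuited stub, Z_in = −jZ_0·cot(βl) = −jZ_0/tan(βl)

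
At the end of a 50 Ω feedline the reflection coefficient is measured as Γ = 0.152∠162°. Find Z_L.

Z_L = Z_0·(1 + Γ)/(1 − Γ) = 50·(0.855 + j0.047)/(1.14 − j0.047)

Z_L ≈ 37.2 + j3.58 Ω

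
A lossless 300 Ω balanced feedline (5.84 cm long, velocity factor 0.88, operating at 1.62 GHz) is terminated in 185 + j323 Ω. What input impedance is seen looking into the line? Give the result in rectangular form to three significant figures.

λ = v/f = 0.88·c / 1.62 GHz = 0.163 m
βl = 2π·l/λ = 2π × 0.358 = 129°
tan(βl) = tan(129°) = -1.23
Z_in = Z_0·(Z_L + jZ_0·tanβl)/(Z_0 + jZ_L·tanβl)
     = 300·(185 − j47.3)/(699 − j228)

Z_in ≈ 77.8 + j5.1 Ω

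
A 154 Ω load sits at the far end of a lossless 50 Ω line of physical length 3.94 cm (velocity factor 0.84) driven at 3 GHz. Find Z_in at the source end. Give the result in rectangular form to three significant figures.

λ = v/f = 0.84·c / 3 GHz = 0.084 m
βl = 2π·l/λ = 2π × 0.469 = 169°
tan(βl) = tan(169°) = -0.197
Z_in = Z_0·(Z_L + jZ_0·tanβl)/(Z_0 + jZ_L·tanβl)
     = 50·(154 − j9.85)/(50 − j30.3)

Z_in ≈ 117 + j61.1 Ω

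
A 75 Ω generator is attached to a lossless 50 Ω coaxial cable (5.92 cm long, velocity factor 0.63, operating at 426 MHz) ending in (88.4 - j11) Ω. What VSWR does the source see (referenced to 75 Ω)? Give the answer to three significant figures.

VSWR ≈ 2.28

λ = v/f = 0.63·c / 426 MHz = 0.444 m
βl = 2π·l/λ = 2π × 0.133 = 48°
tan(βl) = 1.11
Z_in = Z_0·(Z_L + jZ_0·tanβl)/(Z_0 + jZ_L·tanβl) = 36.5 − j21.8 Ω
Γ_s = (Z_in − Z_s)/(Z_in + Z_s) = (-38.5 − j21.8)/(112 − j21.8), |Γ_s| = 0.389
VSWR = (1 + |Γ_s|)/(1 − |Γ_s|)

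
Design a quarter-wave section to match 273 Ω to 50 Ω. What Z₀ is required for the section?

Z_qwt = √(Z_0·R_L) = √(50 × 273) = √13650

Z_qwt ≈ 117 Ω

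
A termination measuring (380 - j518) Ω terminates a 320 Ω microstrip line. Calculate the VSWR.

VSWR ≈ 3.99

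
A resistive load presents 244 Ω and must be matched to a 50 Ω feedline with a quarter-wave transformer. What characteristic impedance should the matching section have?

Z_qwt = √(Z_0·R_L) = √(50 × 244) = √12200

Z_qwt ≈ 110 Ω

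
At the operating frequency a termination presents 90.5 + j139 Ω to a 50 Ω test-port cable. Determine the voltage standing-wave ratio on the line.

VSWR ≈ 6.48

Γ = (Z_L − Z_0)/(Z_L + Z_0) = (40.5 + j139)/(140.5 + j139)
|Γ| = 145/198 = 0.733
VSWR = (1 + |Γ|)/(1 − |Γ|) = 1.73/0.267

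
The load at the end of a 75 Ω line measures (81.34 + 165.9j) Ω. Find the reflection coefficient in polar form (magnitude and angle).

Γ = (Z_L − Z_0)/(Z_L + Z_0) = (6.34 + j165.9)/(156.3 + j165.9)
|Γ| = 166/228 = 0.728

Γ ≈ 0.728 ∠ 41.1°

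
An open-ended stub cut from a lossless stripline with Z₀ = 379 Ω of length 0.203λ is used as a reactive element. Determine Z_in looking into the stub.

βl = 2π × 0.203 = 73.1°
tan(βl) = 3.29
For an open-ended stub, Z_in = −jZ_0·cot(βl) = −jZ_0/tan(βl)

Z_in ≈ −j115 Ω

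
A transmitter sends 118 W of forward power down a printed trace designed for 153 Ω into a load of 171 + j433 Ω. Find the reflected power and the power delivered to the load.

|Γ| = |(18 + j433)/(324 + j433)| = 0.801
|Γ|² = 0.642
P_refl = |Γ|²·P_inc = 75.8 W, P_del = (1 − |Γ|²)·P_inc = 42.2 W

P_reflected ≈ 75.8 W; P_delivered ≈ 42.2 W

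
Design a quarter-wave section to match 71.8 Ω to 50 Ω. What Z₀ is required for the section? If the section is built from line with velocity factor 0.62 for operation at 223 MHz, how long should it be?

Z_qwt ≈ 59.9 Ω; length ≈ 20.9 cm

Z_qwt = √(Z_0·R_L) = √(50 × 71.8) = √3590
λ = 0.62·c/f = 0.834 m, so l = λ/4 = 0.209 m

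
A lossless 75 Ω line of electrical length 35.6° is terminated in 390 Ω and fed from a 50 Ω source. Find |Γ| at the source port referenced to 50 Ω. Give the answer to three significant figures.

tan(βl) = 0.716
Z_in = Z_0·(Z_L + jZ_0·tanβl)/(Z_0 + jZ_L·tanβl) = 39.7 − j94.1 Ω
Γ_s = (Z_in − Z_s)/(Z_in + Z_s) = (-10.3 − j94.1)/(89.7 − j94.1), |Γ_s| = 0.728

|Γ| ≈ 0.728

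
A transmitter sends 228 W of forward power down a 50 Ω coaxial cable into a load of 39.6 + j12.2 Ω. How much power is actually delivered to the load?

|Γ| = |(-10.4 + j12.2)/(89.6 + j12.2)| = 0.177
|Γ|² = 0.0314
P_refl = |Γ|²·P_inc = 7.17 W, P_del = (1 − |Γ|²)·P_inc = 221 W

P_delivered ≈ 221 W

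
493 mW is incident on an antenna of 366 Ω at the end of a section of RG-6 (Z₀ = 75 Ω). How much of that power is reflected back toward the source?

P_reflected ≈ 215 mW

Γ = (366 − 75)/(366 + 75) = 0.66
|Γ|² = 0.435
P_refl = |Γ|²·P_inc = 215 mW, P_del = (1 − |Γ|²)·P_inc = 278 mW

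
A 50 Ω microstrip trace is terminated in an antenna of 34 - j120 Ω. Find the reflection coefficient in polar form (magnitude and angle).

Γ = (Z_L − Z_0)/(Z_L + Z_0) = (-16 − j120)/(84 − j120)
|Γ| = 121/146 = 0.826

Γ ≈ 0.826 ∠ -42.6°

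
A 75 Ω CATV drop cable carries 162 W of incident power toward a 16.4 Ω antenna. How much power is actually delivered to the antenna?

P_delivered ≈ 95.4 W

Γ = (16.4 − 75)/(16.4 + 75) = -0.641
|Γ|² = 0.411
P_refl = |Γ|²·P_inc = 66.6 W, P_del = (1 − |Γ|²)·P_inc = 95.4 W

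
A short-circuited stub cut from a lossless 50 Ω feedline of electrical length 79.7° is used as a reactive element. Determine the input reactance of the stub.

tan(βl) = 5.5
For a short-circuited stub, Z_in = jZ_0·tan(βl)

X_in ≈ 275 Ω (inductive)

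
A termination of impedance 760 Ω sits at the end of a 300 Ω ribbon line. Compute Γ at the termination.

Γ = (Z_L − Z_0)/(Z_L + Z_0) = (760 − 300)/(760 + 300) = 460/1060

Γ = 0.434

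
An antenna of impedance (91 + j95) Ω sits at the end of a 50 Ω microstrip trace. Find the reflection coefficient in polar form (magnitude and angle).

Γ = (Z_L − Z_0)/(Z_L + Z_0) = (41 + j95)/(141 + j95)
|Γ| = 103/170 = 0.609

Γ ≈ 0.609 ∠ 32.7°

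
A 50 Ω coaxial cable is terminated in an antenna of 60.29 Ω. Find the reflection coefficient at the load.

Γ = 0.0933

Γ = (Z_L − Z_0)/(Z_L + Z_0) = (60.29 − 50)/(60.29 + 50) = 10.29/110.3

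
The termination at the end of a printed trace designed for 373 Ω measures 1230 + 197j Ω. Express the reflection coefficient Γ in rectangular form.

Γ ≈ 0.542 + j0.0563

Γ = (Z_L − Z_0)/(Z_L + Z_0) = (857 + j197)/(1603 + j197)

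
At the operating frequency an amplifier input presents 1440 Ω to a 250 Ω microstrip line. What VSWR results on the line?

VSWR ≈ 5.76

Γ = (1440 − 250)/(1440 + 250) = 0.704
VSWR = (1 + 0.704)/(1 − 0.704)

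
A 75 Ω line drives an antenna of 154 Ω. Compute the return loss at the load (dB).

Γ = (154 − 75)/(154 + 75) = 0.345
RL = −20·log₁₀|Γ| = −20·log₁₀(0.345)

RL ≈ 9.24 dB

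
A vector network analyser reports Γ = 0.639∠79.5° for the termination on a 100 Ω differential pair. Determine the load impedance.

Z_L ≈ 50.3 + j107 Ω

Z_L = Z_0·(1 + Γ)/(1 − Γ) = 100·(1.12 + j0.628)/(0.884 − j0.628)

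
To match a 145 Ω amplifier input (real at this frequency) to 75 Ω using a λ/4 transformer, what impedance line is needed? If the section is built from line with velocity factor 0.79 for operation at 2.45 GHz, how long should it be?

Z_qwt = √(Z_0·R_L) = √(75 × 145) = √10880
λ = 0.79·c/f = 0.0967 m, so l = λ/4 = 0.0242 m

Z_qwt ≈ 104 Ω; length ≈ 2.42 cm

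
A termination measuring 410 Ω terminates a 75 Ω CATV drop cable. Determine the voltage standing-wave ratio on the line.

VSWR ≈ 5.47

Γ = (410 − 75)/(410 + 75) = 0.691
VSWR = (1 + 0.691)/(1 − 0.691)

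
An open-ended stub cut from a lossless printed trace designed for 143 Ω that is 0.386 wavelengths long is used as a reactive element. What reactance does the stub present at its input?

X_in ≈ 164 Ω (inductive)

βl = 2π × 0.386 = 139°
tan(βl) = -0.871
For an open-ended stub, Z_in = −jZ_0·cot(βl) = −jZ_0/tan(βl)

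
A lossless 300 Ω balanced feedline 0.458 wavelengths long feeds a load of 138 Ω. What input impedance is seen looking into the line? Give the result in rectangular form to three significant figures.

Z_in ≈ 146 − j62.9 Ω

βl = 2π × 0.458 = 165°
tan(βl) = tan(165°) = -0.27
Z_in = Z_0·(Z_L + jZ_0·tanβl)/(Z_0 + jZ_L·tanβl)
     = 300·(138 − j81.1)/(300 − j37.3)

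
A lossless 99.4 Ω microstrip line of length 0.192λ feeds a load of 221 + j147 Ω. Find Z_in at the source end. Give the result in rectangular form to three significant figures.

Z_in ≈ 41.2 − j58.2 Ω

βl = 2π × 0.192 = 69.1°
tan(βl) = tan(69.1°) = 2.62
Z_in = Z_0·(Z_L + jZ_0·tanβl)/(Z_0 + jZ_L·tanβl)
     = 99.4·(221 + j408)/(-286 + j579)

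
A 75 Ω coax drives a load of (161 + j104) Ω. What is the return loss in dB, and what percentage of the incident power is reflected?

RL ≈ 5.63 dB; 27.4% of incident power reflected

Γ = (86 + j104)/(236 + j104), |Γ| = 0.523
RL = −20·log₁₀(0.523) = 5.63 dB
P_refl/P_inc = |Γ|² = 0.274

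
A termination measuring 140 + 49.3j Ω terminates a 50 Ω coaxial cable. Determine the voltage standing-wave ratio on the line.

VSWR ≈ 3.19

Γ = (Z_L − Z_0)/(Z_L + Z_0) = (90 + j49.3)/(190 + j49.3)
|Γ| = 103/196 = 0.523
VSWR = (1 + |Γ|)/(1 − |Γ|) = 1.52/0.477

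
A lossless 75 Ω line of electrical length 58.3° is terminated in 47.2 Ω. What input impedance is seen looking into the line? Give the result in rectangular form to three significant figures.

Z_in ≈ 83.9 + j36 Ω

tan(βl) = tan(58.3°) = 1.62
Z_in = Z_0·(Z_L + jZ_0·tanβl)/(Z_0 + jZ_L·tanβl)
     = 75·(47.2 + j121)/(75 + j76.4)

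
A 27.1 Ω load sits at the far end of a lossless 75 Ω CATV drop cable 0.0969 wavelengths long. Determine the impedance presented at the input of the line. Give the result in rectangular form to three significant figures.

Z_in ≈ 37.9 + j42.7 Ω

βl = 2π × 0.0969 = 34.9°
tan(βl) = tan(34.9°) = 0.697
Z_in = Z_0·(Z_L + jZ_0·tanβl)/(Z_0 + jZ_L·tanβl)
     = 75·(27.1 + j52.3)/(75 + j18.9)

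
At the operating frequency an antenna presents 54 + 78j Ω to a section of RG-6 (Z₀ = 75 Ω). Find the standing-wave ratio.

VSWR ≈ 3.31

Γ = (Z_L − Z_0)/(Z_L + Z_0) = (-21 + j78)/(129 + j78)
|Γ| = 80.8/151 = 0.536
VSWR = (1 + |Γ|)/(1 − |Γ|) = 1.54/0.464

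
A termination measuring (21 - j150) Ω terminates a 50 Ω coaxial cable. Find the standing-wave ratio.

VSWR ≈ 24.2

Γ = (Z_L − Z_0)/(Z_L + Z_0) = (-29 − j150)/(71 − j150)
|Γ| = 153/166 = 0.921
VSWR = (1 + |Γ|)/(1 − |Γ|) = 1.92/0.0794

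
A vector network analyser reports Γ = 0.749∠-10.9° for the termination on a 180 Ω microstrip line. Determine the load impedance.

Z_L = Z_0·(1 + Γ)/(1 − Γ) = 180·(1.74 − j0.142)/(0.265 + j0.142)

Z_L ≈ 878 − j566 Ω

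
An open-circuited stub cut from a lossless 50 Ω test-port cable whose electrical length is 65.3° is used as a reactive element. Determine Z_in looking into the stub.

tan(βl) = 2.17
For an open-circuited stub, Z_in = −jZ_0·cot(βl) = −jZ_0/tan(βl)

Z_in ≈ −j23 Ω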